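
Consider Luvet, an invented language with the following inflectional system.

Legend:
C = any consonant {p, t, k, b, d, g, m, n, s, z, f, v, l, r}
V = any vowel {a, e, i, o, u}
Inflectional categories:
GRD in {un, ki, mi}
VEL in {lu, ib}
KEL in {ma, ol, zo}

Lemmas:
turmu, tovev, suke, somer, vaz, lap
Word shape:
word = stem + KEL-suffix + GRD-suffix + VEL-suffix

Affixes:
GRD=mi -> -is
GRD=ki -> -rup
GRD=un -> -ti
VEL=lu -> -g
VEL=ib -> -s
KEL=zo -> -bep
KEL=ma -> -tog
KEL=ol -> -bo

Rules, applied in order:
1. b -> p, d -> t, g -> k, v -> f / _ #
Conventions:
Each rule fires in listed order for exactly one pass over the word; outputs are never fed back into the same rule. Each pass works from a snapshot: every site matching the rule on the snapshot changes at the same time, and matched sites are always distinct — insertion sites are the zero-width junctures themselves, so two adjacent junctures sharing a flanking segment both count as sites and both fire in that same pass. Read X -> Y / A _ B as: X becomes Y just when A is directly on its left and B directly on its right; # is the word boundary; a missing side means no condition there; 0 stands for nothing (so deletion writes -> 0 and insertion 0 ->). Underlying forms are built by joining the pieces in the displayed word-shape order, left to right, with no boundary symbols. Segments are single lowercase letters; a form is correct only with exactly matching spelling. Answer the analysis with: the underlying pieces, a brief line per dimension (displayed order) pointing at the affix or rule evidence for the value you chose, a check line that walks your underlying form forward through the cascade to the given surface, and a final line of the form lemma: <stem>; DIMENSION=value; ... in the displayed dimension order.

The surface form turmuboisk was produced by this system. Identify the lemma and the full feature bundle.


underlying: turmu-bo-is-g
GRD=mi - signalled by the affix -is
VEL=lu - signalled by the affix -g
KEL=ol - signalled by the affix -bo
check: turmuboisg -> turmuboisk
lemma: turmu; GRD=mi; VEL=lu; KEL=ol


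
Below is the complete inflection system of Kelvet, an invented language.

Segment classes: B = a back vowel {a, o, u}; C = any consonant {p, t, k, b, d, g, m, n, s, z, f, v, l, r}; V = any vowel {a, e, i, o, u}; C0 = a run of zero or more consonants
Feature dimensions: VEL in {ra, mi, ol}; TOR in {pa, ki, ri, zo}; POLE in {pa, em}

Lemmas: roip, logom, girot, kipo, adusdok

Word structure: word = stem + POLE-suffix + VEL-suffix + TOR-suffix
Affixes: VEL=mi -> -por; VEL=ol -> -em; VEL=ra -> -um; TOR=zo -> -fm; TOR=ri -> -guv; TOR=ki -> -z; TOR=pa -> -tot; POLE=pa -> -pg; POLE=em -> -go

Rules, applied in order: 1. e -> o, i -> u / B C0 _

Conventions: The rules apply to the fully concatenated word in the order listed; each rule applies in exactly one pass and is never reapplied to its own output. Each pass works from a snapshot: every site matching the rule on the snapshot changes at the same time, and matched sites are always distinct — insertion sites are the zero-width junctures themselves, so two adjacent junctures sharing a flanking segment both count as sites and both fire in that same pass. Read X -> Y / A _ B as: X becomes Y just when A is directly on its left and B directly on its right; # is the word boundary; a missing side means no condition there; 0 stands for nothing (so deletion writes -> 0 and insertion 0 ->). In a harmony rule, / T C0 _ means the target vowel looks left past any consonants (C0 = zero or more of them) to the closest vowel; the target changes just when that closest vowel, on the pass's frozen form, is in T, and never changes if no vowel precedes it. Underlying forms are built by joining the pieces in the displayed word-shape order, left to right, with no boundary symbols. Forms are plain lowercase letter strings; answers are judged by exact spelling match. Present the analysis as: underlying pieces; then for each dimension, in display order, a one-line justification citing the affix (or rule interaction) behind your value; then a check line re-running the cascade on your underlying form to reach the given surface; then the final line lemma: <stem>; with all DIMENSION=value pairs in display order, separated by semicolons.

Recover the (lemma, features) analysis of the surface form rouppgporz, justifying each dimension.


underlying: roip-pg-por-z
VEL=mi - signalled by the affix -por
TOR=ki - signalled by the affix -z
POLE=pa - signalled by the affix -pg
check: roippgporz -> rouppgporz
lemma: roip; VEL=mi; TOR=ki; POLE=pa


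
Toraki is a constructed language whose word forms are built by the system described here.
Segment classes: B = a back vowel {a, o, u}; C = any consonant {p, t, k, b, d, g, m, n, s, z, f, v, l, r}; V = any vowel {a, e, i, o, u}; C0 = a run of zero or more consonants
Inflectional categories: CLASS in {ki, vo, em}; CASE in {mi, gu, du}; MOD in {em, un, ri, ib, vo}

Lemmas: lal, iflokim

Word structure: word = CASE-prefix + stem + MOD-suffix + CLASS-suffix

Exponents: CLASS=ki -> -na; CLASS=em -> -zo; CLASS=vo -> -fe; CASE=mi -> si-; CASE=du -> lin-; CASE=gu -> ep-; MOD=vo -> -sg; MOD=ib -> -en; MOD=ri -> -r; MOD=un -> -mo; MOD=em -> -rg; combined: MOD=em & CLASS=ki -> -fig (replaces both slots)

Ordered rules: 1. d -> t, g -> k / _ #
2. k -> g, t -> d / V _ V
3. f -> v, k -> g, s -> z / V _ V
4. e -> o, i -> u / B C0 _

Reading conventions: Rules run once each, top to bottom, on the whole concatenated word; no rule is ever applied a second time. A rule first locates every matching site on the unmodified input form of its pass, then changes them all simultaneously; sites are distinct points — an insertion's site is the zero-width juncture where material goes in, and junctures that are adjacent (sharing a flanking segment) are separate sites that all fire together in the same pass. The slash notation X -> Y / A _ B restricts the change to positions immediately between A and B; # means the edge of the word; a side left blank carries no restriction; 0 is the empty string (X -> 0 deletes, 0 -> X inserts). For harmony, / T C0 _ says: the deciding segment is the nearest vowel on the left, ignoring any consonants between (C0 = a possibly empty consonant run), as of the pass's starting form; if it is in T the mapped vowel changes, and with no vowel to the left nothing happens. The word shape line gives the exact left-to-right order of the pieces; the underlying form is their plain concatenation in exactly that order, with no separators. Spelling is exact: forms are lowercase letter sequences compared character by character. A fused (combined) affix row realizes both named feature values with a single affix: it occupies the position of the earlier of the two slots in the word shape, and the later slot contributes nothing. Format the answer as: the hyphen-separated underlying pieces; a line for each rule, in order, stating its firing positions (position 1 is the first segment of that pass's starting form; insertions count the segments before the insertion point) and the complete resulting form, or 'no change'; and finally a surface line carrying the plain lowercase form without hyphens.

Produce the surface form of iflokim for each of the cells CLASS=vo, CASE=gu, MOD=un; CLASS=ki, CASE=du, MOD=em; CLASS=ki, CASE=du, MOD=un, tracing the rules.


cell CLASS=vo, CASE=gu, MOD=un:
underlying: ep-iflokim-mo-fe
1. d -> t, g -> k / _ #: no change
2. k -> g, t -> d / V _ V: fires at position(s) 7: epiflogimmofe
3. f -> v, k -> g, s -> z / V _ V: fires at position(s) 12: epiflogimmove
4. e -> o, i -> u / B C0 _: fires at position(s) 8, 13: epiflogummovo
surface: epiflogummovo

cell CLASS=ki, CASE=du, MOD=em:
underlying: lin-iflokim-fig
1. d -> t, g -> k / _ #: fires at position(s) 13: liniflokimfik
2. k -> g, t -> d / V _ V: fires at position(s) 8: liniflogimfik
3. f -> v, k -> g, s -> z / V _ V: no change
4. e -> o, i -> u / B C0 _: fires at position(s) 9: liniflogumfik
surface: liniflogumfik

cell CLASS=ki, CASE=du, MOD=un:
underlying: lin-iflokim-mo-na
1. d -> t, g -> k / _ #: no change
2. k -> g, t -> d / V _ V: fires at position(s) 8: liniflogimmona
3. f -> v, k -> g, s -> z / V _ V: no change
4. e -> o, i -> u / B C0 _: fires at position(s) 9: liniflogummona
surface: liniflogummona


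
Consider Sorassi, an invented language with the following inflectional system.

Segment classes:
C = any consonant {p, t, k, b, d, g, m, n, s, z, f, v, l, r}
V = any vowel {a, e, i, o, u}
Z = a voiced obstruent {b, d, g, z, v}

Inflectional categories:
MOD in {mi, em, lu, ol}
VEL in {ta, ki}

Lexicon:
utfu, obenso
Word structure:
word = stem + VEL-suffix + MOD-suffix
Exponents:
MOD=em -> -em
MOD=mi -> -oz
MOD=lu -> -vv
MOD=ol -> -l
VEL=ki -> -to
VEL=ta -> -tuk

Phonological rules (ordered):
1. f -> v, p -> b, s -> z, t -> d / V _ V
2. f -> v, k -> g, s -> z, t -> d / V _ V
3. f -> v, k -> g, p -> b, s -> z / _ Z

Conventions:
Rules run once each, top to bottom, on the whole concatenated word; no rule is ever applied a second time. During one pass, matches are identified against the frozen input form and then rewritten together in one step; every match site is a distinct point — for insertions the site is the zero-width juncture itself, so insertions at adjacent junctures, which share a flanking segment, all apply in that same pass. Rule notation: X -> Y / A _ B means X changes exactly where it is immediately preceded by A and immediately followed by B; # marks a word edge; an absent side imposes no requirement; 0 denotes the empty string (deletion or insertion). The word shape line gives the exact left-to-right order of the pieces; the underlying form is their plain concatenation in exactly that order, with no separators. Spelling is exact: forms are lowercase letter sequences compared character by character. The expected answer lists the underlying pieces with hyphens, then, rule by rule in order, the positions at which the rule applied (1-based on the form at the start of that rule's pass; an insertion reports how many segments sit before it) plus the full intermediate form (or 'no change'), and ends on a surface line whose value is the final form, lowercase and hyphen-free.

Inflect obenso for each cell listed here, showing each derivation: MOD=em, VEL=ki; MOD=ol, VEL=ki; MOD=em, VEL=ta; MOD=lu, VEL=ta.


cell MOD=em, VEL=ki:
underlying: obenso-to-em
1. f -> v, p -> b, s -> z, t -> d / V _ V: fires at position(s) 7: obensodoem
2. f -> v, k -> g, s -> z, t -> d / V _ V: no change
3. f -> v, k -> g, p -> b, s -> z / _ Z: no change
surface: obensodoem

cell MOD=ol, VEL=ki:
underlying: obenso-to-l
1. f -> v, p -> b, s -> z, t -> d / V _ V: fires at position(s) 7: obensodol
2. f -> v, k -> g, s -> z, t -> d / V _ V: no change
3. f -> v, k -> g, p -> b, s -> z / _ Z: no change
surface: obensodol

cell MOD=em, VEL=ta:
underlying: obenso-tuk-em
1. f -> v, p -> b, s -> z, t -> d / V _ V: fires at position(s) 7: obensodukem
2. f -> v, k -> g, s -> z, t -> d / V _ V: fires at position(s) 9: obensodugem
3. f -> v, k -> g, p -> b, s -> z / _ Z: no change
surface: obensodugem

cell MOD=lu, VEL=ta:
underlying: obenso-tuk-vv
1. f -> v, p -> b, s -> z, t -> d / V _ V: fires at position(s) 7: obensodukvv
2. f -> v, k -> g, s -> z, t -> d / V _ V: no change
3. f -> v, k -> g, p -> b, s -> z / _ Z: fires at position(s) 9: obensodugvv
surface: obensodugvv


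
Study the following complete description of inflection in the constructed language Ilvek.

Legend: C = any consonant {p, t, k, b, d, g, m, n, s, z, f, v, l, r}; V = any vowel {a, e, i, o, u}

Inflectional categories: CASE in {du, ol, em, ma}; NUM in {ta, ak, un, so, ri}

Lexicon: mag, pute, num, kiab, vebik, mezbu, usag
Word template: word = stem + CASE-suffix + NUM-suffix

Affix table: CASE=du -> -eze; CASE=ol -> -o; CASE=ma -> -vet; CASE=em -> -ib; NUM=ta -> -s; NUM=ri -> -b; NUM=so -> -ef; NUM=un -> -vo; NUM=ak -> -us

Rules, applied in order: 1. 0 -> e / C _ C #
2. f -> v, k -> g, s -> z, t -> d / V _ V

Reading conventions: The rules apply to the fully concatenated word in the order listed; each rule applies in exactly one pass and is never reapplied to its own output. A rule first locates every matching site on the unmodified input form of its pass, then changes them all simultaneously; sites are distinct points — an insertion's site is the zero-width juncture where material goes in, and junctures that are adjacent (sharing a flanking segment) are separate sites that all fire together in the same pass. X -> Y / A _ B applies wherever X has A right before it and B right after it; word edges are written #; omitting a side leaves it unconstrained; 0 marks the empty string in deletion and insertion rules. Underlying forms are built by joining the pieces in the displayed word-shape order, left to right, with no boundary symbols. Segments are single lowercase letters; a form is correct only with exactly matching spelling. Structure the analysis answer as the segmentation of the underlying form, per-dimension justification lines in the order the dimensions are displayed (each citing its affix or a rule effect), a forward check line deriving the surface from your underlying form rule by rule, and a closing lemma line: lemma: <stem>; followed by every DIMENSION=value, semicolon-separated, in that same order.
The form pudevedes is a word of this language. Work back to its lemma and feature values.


underlying: pute-vet-s
CASE=ma - signalled by the affix -vet
NUM=ta - signalled by the affix -s
check: putevets -> putevetes -> pudevedes
lemma: pute; CASE=ma; NUM=ta


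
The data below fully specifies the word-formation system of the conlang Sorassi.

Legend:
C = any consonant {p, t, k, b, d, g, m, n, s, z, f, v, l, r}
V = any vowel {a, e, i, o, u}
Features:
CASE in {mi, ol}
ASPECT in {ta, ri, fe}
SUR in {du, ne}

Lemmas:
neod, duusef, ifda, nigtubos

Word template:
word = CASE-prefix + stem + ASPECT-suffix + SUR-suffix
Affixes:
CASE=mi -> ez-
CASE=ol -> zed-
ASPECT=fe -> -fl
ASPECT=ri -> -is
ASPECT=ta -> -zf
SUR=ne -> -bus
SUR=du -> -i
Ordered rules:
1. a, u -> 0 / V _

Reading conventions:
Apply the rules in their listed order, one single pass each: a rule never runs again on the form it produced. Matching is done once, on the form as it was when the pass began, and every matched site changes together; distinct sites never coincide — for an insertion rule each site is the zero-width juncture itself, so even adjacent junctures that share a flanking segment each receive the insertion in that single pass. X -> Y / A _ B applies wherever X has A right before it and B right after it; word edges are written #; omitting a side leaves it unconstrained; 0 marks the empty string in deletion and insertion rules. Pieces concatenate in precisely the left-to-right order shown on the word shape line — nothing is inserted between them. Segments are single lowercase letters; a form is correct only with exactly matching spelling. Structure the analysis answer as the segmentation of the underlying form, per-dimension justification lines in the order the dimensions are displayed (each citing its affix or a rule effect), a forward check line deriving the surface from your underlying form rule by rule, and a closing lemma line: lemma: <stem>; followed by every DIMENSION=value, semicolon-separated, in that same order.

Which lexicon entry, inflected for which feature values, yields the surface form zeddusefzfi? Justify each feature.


underlying: zed-duusef-zf-i
CASE=ol - signalled by the affix zed-
ASPECT=ta - signalled by the affix -zf
SUR=du - signalled by the affix -i
check: zedduusefzfi -> zeddusefzfi
lemma: duusef; CASE=ol; ASPECT=ta; SUR=du


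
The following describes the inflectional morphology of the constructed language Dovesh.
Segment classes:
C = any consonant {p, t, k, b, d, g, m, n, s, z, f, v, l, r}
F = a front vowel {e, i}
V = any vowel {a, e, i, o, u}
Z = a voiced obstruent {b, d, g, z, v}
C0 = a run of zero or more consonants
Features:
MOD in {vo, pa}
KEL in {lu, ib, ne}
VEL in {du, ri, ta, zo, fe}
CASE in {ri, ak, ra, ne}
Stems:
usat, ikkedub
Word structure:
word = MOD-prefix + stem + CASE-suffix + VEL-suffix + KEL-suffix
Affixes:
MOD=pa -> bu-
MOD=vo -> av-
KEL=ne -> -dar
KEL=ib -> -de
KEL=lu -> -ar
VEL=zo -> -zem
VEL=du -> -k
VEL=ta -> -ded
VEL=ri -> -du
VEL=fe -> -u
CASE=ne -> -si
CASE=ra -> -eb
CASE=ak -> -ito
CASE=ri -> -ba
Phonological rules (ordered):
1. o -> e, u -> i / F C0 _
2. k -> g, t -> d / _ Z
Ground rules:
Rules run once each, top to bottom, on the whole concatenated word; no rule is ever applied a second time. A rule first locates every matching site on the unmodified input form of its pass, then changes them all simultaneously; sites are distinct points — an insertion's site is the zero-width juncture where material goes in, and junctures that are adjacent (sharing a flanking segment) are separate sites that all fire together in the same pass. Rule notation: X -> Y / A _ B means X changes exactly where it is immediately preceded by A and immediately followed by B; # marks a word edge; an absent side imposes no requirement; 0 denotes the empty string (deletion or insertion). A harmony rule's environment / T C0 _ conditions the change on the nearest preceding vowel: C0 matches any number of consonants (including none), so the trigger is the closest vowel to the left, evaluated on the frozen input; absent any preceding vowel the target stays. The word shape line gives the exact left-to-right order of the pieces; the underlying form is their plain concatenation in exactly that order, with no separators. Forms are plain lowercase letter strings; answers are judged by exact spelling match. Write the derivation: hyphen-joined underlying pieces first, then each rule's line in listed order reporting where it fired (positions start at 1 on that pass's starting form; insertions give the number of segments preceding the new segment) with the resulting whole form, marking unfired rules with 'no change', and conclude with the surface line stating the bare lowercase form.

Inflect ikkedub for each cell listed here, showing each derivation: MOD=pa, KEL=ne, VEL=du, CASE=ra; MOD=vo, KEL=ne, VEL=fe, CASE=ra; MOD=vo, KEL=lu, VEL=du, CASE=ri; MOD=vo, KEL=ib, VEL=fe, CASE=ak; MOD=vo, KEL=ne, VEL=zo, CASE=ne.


cell MOD=pa, KEL=ne, VEL=du, CASE=ra:
underlying: bu-ikkedub-eb-k-dar
1. o -> e, u -> i / F C0 _: fires at position(s) 8: buikkedibebkdar
2. k -> g, t -> d / _ Z: fires at position(s) 12: buikkedibebgdar
surface: buikkedibebgdar

cell MOD=vo, KEL=ne, VEL=fe, CASE=ra:
underlying: av-ikkedub-eb-u-dar
1. o -> e, u -> i / F C0 _: fires at position(s) 8, 12: avikkedibebidar
2. k -> g, t -> d / _ Z: no change
surface: avikkedibebidar

cell MOD=vo, KEL=lu, VEL=du, CASE=ri:
underlying: av-ikkedub-ba-k-ar
1. o -> e, u -> i / F C0 _: fires at position(s) 8: avikkedibbakar
2. k -> g, t -> d / _ Z: no change
surface: avikkedibbakar

cell MOD=vo, KEL=ib, VEL=fe, CASE=ak:
underlying: av-ikkedub-ito-u-de
1. o -> e, u -> i / F C0 _: fires at position(s) 8, 12: avikkedibiteude
2. k -> g, t -> d / _ Z: no change
surface: avikkedibiteude

cell MOD=vo, KEL=ne, VEL=zo, CASE=ne:
underlying: av-ikkedub-si-zem-dar
1. o -> e, u -> i / F C0 _: fires at position(s) 8: avikkedibsizemdar
2. k -> g, t -> d / _ Z: no change
surface: avikkedibsizemdar


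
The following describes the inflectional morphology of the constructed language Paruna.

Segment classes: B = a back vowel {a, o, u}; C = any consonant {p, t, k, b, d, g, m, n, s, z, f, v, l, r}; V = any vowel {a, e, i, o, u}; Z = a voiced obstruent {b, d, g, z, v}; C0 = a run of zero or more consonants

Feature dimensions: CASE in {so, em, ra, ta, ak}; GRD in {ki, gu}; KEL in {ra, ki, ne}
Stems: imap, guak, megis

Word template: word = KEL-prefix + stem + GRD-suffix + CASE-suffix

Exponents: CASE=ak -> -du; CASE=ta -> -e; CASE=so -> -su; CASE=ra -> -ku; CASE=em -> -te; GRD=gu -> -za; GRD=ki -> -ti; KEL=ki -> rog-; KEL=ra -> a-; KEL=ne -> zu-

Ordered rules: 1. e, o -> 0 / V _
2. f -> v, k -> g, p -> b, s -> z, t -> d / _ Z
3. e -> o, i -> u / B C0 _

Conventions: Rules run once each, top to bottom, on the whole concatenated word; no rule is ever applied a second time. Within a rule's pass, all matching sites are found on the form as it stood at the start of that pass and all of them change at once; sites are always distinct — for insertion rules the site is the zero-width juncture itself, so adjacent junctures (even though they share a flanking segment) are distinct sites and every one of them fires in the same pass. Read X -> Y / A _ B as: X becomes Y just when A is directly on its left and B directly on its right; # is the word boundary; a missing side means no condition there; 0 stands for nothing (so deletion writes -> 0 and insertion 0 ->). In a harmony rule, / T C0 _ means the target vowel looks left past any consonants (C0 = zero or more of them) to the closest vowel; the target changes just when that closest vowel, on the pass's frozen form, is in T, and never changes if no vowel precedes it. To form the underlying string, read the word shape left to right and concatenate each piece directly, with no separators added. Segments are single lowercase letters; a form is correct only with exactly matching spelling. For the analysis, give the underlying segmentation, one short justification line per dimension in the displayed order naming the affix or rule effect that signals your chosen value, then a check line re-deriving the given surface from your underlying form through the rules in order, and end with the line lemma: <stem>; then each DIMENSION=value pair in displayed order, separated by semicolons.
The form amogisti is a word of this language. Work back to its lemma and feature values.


underlying: a-megis-ti-e
CASE=ta - signalled by the affix -e
GRD=ki - signalled by the affix -ti
KEL=ra - signalled by the affix a-
check: amegistie -> amegisti -> amegisti -> amogisti
lemma: megis; CASE=ta; GRD=ki; KEL=ra


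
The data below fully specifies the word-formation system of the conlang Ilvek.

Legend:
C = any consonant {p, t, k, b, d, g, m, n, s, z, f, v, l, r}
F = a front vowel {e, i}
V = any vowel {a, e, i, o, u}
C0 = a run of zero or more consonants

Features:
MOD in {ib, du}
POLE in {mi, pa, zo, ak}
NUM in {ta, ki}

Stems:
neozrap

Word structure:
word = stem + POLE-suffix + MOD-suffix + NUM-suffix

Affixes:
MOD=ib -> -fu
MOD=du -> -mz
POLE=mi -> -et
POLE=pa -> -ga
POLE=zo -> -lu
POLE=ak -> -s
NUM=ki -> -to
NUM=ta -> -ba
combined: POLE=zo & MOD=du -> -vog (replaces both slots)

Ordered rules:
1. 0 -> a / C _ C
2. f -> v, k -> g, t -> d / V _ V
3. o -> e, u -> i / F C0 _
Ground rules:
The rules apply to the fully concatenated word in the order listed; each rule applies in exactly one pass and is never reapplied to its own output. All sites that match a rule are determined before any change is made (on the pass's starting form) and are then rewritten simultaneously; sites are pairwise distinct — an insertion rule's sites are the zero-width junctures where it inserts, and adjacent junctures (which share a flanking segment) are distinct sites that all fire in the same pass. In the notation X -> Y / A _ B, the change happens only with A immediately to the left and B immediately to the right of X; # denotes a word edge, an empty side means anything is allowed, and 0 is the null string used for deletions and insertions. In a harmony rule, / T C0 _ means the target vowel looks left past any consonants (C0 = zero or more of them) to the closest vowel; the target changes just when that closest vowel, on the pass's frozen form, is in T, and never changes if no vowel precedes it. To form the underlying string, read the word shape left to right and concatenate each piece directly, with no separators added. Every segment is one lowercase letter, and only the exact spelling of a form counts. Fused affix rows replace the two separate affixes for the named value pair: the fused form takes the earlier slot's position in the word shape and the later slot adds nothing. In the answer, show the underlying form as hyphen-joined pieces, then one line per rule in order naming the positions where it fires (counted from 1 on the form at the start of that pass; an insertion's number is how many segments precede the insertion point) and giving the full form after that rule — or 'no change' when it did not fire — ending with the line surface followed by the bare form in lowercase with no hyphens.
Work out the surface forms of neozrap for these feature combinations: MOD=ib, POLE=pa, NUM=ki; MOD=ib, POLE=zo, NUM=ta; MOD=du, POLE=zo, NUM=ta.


cell MOD=ib, POLE=pa, NUM=ki:
underlying: neozrap-ga-fu-to
1. 0 -> a / C _ C: inserts after position(s) 4, 7: neozarapagafuto
2. f -> v, k -> g, t -> d / V _ V: fires at position(s) 12, 14: neozarapagavudo
3. o -> e, u -> i / F C0 _: fires at position(s) 3: neezarapagavudo
surface: neezarapagavudo

cell MOD=ib, POLE=zo, NUM=ta:
underlying: neozrap-lu-fu-ba
1. 0 -> a / C _ C: inserts after position(s) 4, 7: neozarapalufuba
2. f -> v, k -> g, t -> d / V _ V: fires at position(s) 12: neozarapaluvuba
3. o -> e, u -> i / F C0 _: fires at position(s) 3: neezarapaluvuba
surface: neezarapaluvuba

cell MOD=du, POLE=zo, NUM=ta:
underlying: neozrap-vog-ba
1. 0 -> a / C _ C: inserts after position(s) 4, 7, 10: neozarapavogaba
2. f -> v, k -> g, t -> d / V _ V: no change
3. o -> e, u -> i / F C0 _: fires at position(s) 3: neezarapavogaba
surface: neezarapavogaba


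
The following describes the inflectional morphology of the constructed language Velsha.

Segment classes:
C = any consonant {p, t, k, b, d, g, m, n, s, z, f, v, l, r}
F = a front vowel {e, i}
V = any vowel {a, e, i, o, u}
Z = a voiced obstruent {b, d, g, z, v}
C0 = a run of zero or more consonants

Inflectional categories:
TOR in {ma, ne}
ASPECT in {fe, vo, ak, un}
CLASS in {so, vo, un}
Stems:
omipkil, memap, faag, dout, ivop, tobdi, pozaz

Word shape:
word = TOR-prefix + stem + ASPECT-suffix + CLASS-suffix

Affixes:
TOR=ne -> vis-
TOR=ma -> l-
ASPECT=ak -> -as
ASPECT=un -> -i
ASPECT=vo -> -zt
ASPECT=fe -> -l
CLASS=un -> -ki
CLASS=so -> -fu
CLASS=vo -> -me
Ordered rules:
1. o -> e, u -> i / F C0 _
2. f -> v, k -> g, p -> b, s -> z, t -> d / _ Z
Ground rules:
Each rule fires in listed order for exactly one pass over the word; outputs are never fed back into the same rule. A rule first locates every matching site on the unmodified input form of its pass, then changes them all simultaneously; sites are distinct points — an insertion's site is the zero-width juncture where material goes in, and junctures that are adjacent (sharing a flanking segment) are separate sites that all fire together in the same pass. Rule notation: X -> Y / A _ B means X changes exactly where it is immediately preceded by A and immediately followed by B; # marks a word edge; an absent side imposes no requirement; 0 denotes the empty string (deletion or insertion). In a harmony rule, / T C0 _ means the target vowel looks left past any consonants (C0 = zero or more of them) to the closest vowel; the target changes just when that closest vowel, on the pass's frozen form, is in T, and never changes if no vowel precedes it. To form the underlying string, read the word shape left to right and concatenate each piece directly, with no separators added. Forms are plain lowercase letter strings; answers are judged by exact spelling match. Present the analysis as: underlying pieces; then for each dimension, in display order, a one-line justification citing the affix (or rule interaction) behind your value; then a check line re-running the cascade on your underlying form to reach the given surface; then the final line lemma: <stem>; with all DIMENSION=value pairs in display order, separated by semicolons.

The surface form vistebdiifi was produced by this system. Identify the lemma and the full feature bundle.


underlying: vis-tobdi-i-fu
TOR=ne - signalled by the affix vis-
ASPECT=un - signalled by the affix -i
CLASS=so - signalled by the affix -fu
check: vistobdiifu -> vistebdiifi -> vistebdiifi
lemma: tobdi; TOR=ne; ASPECT=un; CLASS=so


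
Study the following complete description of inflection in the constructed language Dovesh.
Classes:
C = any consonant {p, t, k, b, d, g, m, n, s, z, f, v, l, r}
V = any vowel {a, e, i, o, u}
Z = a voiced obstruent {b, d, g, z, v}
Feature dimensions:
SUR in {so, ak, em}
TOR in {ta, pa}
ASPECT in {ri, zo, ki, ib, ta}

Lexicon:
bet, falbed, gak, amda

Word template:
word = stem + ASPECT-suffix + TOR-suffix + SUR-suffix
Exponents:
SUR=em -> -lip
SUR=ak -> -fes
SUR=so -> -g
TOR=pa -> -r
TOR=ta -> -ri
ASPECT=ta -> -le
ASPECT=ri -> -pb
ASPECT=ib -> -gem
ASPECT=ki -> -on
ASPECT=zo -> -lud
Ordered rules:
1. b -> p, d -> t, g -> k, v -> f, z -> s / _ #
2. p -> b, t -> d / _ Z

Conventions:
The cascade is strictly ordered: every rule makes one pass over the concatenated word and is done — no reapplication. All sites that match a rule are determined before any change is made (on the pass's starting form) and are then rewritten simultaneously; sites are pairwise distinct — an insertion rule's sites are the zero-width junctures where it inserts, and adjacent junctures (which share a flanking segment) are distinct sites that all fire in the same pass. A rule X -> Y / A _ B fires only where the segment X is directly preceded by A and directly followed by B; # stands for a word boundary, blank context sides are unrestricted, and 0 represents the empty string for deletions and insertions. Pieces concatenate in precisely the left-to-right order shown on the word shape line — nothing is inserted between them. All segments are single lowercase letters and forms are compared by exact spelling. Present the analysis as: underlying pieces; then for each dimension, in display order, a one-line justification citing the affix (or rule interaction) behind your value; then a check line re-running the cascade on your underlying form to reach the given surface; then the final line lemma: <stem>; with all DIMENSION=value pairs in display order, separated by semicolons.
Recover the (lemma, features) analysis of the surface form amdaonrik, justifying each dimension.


underlying: amda-on-ri-g
SUR=so - signalled by the affix -g
TOR=ta - signalled by the affix -ri
ASPECT=ki - signalled by the affix -on
check: amdaonrig -> amdaonrik -> amdaonrik
lemma: amda; SUR=so; TOR=ta; ASPECT=ki


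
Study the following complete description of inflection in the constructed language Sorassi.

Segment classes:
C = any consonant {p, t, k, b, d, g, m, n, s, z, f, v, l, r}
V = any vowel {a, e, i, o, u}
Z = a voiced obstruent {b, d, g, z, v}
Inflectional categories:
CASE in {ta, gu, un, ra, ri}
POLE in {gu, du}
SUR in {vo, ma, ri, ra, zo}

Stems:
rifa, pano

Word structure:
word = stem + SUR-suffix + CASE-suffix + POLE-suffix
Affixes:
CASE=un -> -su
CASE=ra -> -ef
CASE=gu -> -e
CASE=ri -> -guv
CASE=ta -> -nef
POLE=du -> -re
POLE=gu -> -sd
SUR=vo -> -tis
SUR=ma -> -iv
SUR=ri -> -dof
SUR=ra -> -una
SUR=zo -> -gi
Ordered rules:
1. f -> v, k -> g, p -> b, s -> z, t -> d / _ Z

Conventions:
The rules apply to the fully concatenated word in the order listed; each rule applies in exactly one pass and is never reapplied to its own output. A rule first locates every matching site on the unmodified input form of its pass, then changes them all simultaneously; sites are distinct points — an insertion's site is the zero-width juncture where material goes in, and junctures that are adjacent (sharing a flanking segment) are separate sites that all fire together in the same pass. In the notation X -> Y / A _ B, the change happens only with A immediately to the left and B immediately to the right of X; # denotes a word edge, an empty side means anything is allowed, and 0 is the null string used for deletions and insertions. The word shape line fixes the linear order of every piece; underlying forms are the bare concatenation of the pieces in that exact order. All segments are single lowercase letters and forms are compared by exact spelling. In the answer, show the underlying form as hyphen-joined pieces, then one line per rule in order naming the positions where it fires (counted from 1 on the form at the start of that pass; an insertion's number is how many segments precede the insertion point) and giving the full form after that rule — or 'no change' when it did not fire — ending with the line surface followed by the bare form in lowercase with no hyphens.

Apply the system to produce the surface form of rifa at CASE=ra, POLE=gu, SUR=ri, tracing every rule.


underlying: rifa-dof-ef-sd
1. f -> v, k -> g, p -> b, s -> z, t -> d / _ Z: fires at position(s) 10: rifadofefzd
surface: rifadofefzd


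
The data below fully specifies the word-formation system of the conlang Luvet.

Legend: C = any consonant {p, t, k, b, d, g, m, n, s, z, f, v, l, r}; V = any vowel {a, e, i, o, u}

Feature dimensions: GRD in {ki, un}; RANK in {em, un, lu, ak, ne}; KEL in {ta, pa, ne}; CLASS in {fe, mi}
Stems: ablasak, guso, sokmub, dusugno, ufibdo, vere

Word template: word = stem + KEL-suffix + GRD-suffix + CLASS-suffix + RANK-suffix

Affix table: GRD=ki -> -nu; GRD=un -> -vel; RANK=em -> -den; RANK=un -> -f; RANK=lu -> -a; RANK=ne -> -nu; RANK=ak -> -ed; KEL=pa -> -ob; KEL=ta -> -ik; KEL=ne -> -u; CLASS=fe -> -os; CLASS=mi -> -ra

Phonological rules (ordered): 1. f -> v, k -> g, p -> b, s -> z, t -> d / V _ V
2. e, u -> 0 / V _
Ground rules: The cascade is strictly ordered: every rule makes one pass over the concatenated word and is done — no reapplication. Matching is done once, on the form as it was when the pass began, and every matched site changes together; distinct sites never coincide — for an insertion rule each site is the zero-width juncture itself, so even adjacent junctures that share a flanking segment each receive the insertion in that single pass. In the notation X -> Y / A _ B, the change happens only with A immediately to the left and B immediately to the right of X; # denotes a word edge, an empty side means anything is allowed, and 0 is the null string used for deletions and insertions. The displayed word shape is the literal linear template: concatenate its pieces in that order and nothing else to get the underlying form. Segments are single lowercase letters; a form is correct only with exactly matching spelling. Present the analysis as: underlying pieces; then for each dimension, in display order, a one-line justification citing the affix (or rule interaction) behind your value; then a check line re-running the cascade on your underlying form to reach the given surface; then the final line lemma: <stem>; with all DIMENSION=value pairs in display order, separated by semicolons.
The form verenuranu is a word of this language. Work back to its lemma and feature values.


underlying: vere-u-nu-ra-nu
GRD=ki - signalled by the affix -nu
RANK=ne - signalled by the affix -nu
KEL=ne - signalled by the affix -u
CLASS=mi - signalled by the affix -ra
check: vereunuranu -> vereunuranu -> verenuranu
lemma: vere; GRD=ki; RANK=ne; KEL=ne; CLASS=mi


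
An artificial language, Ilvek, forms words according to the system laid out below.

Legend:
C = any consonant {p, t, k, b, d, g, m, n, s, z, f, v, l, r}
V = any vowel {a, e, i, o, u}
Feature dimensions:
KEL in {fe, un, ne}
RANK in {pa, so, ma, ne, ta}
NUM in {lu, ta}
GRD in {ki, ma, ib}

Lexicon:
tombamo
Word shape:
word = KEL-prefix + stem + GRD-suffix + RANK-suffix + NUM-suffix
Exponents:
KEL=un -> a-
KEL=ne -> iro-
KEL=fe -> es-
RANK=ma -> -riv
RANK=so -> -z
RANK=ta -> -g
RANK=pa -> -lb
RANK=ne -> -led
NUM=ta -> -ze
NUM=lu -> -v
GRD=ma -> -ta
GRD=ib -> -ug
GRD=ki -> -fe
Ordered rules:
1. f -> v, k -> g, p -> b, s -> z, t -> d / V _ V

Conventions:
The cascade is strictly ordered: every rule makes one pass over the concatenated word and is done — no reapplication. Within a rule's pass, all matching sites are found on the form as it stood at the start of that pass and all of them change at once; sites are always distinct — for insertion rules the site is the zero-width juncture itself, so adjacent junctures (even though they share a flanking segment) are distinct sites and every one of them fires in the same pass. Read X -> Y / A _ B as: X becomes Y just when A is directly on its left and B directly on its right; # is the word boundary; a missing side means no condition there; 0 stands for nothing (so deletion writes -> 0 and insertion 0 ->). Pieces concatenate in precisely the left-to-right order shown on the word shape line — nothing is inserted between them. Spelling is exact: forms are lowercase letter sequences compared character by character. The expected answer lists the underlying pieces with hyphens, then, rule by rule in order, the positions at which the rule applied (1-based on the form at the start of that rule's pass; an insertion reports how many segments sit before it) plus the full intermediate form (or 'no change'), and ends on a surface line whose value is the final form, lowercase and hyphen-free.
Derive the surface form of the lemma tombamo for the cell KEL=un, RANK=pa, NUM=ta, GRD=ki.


underlying: a-tombamo-fe-lb-ze
1. f -> v, k -> g, p -> b, s -> z, t -> d / V _ V: fires at position(s) 2, 9: adombamovelbze
surface: adombamovelbze


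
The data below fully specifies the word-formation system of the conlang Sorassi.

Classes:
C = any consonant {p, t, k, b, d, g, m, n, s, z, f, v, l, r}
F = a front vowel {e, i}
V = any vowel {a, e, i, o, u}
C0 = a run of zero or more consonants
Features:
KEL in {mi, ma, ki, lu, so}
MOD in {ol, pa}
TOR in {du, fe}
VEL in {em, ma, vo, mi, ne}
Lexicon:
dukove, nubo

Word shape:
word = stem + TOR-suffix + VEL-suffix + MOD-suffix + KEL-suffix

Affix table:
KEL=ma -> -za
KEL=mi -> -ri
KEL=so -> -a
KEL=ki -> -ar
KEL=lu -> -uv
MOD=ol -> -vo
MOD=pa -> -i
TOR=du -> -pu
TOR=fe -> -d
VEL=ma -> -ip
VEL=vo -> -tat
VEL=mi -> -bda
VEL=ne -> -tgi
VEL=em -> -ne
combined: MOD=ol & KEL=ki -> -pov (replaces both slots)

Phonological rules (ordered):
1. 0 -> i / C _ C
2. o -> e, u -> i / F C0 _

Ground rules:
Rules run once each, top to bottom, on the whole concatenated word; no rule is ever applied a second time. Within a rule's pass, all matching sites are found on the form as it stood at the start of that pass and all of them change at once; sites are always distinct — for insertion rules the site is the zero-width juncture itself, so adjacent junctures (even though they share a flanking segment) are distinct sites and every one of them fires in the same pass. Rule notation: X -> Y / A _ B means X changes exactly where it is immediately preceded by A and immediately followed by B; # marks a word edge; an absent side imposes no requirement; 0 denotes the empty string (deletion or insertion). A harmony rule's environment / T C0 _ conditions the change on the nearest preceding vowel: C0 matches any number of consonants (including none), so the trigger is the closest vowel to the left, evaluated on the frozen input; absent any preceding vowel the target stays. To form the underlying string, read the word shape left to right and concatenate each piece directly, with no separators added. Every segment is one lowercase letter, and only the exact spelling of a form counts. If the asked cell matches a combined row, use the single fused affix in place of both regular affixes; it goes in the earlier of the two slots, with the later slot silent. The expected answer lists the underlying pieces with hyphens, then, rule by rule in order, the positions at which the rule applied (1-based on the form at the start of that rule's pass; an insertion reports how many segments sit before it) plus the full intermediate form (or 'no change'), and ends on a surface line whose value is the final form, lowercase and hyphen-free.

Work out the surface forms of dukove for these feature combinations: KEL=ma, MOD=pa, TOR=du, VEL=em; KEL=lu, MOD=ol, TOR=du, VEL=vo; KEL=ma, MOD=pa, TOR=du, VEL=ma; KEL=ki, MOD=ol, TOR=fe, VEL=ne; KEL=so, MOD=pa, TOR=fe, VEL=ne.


cell KEL=ma, MOD=pa, TOR=du, VEL=em:
underlying: dukove-pu-ne-i-za
1. 0 -> i / C _ C: no change
2. o -> e, u -> i / F C0 _: fires at position(s) 8: dukovepineiza
surface: dukovepineiza

cell KEL=lu, MOD=ol, TOR=du, VEL=vo:
underlying: dukove-pu-tat-vo-uv
1. 0 -> i / C _ C: inserts after position(s) 11: dukoveputativouv
2. o -> e, u -> i / F C0 _: fires at position(s) 8, 14: dukovepitativeuv
surface: dukovepitativeuv

cell KEL=ma, MOD=pa, TOR=du, VEL=ma:
underlying: dukove-pu-ip-i-za
1. 0 -> i / C _ C: no change
2. o -> e, u -> i / F C0 _: fires at position(s) 8: dukovepiipiza
surface: dukovepiipiza

cell KEL=ki, MOD=ol, TOR=fe, VEL=ne:
underlying: dukove-d-tgi-pov
1. 0 -> i / C _ C: inserts after position(s) 7, 8: dukoveditigipov
2. o -> e, u -> i / F C0 _: fires at position(s) 14: dukoveditigipev
surface: dukoveditigipev

cell KEL=so, MOD=pa, TOR=fe, VEL=ne:
underlying: dukove-d-tgi-i-a
1. 0 -> i / C _ C: inserts after position(s) 7, 8: dukoveditigiia
2. o -> e, u -> i / F C0 _: no change
surface: dukoveditigiia
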